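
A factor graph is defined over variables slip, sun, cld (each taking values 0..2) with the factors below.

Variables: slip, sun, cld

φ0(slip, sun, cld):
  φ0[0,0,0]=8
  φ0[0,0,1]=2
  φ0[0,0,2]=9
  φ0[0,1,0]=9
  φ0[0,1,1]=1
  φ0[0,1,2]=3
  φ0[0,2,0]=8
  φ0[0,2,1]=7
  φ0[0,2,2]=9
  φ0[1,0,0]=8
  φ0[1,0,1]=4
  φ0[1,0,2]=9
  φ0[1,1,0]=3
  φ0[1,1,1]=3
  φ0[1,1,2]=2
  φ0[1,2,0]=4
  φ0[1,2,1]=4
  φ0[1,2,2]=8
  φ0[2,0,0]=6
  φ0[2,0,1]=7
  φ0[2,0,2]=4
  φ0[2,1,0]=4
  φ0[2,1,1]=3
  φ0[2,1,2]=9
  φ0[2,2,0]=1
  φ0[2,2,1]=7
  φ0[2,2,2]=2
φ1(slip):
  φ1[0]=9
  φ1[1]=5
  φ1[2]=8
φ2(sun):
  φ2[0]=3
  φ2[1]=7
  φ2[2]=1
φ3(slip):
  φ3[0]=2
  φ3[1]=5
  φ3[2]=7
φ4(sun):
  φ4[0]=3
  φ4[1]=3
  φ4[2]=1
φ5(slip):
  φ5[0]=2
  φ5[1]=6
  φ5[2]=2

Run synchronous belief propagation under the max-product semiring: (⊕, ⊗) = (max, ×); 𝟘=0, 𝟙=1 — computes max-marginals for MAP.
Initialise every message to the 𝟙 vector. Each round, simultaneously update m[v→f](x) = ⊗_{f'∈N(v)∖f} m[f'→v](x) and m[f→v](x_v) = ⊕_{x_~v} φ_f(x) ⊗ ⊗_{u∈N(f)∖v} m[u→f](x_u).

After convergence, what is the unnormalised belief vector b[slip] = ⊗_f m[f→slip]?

b[slip] = [6804, 12150, 21168]

init: all messages = 𝟙 over 3 values
r1 m[φ0→slip] = [9, 9, 9]
r1 m[φ0→sun] = [9, 9, 9]
r1 m[φ0→cld] = [9, 7, 9]
r1 m[φ1→slip] = [9, 5, 8]
r1 m[φ2→sun] = [3, 7, 1]
r1 m[φ3→slip] = [2, 5, 7]
r1 m[φ4→sun] = [3, 3, 1]
r1 m[φ5→slip] = [2, 6, 2]
r1 m[slip→φ0] = [1, 1, 1]
r1 m[slip→φ1] = [1, 1, 1]
r1 m[slip→φ3] = [1, 1, 1]
r1 m[slip→φ5] = [1, 1, 1]
r1 m[sun→φ0] = [1, 1, 1]
r1 m[sun→φ2] = [1, 1, 1]
r1 m[sun→φ4] = [1, 1, 1]
r1 m[cld→φ0] = [1, 1, 1]
r2 m[φ0→slip] = [9, 9, 9]
r2 m[φ0→sun] = [9, 9, 9]
r2 m[φ0→cld] = [9, 7, 9]
r2 m[φ1→slip] = [9, 5, 8]
r2 m[φ2→sun] = [3, 7, 1]
r2 m[φ3→slip] = [2, 5, 7]
r2 m[φ4→sun] = [3, 3, 1]
r2 m[φ5→slip] = [2, 6, 2]
r2 m[slip→φ0] = [36, 150, 112]
r2 m[slip→φ1] = [36, 270, 126]
r2 m[slip→φ3] = [162, 270, 144]
r2 m[slip→φ5] = [162, 225, 504]
r2 m[sun→φ0] = [9, 21, 1]
r2 m[sun→φ2] = [27, 27, 9]
r2 m[sun→φ4] = [27, 63, 9]
r2 m[cld→φ0] = [1, 1, 1]
r3 m[φ0→slip] = [189, 81, 189]
r3 m[φ0→sun] = [1350, 1008, 1200]
r3 m[φ0→cld] = [10800, 9450, 21168]
r3 m[φ1→slip] = [9, 5, 8]
r3 m[φ2→sun] = [3, 7, 1]
r3 m[φ3→slip] = [2, 5, 7]
r3 m[φ4→sun] = [3, 3, 1]
r3 m[φ5→slip] = [2, 6, 2]
r3 m[slip→φ0] = [36, 150, 112]
r3 m[slip→φ1] = [36, 270, 126]
r3 m[slip→φ3] = [162, 270, 144]
r3 m[slip→φ5] = [162, 225, 504]
r3 m[sun→φ0] = [9, 21, 1]
r3 m[sun→φ2] = [27, 27, 9]
r3 m[sun→φ4] = [27, 63, 9]
r3 m[cld→φ0] = [1, 1, 1]
r4 m[φ0→slip] = [189, 81, 189]
r4 m[φ0→sun] = [1350, 1008, 1200]
r4 m[φ0→cld] = [10800, 9450, 21168]
r4 m[φ1→slip] = [9, 5, 8]
r4 m[φ2→sun] = [3, 7, 1]
r4 m[φ3→slip] = [2, 5, 7]
r4 m[φ4→sun] = [3, 3, 1]
r4 m[φ5→slip] = [2, 6, 2]
r4 m[slip→φ0] = [36, 150, 112]
r4 m[slip→φ1] = [756, 2430, 2646]
r4 m[slip→φ3] = [3402, 2430, 3024]
r4 m[slip→φ5] = [3402, 2025, 10584]
r4 m[sun→φ0] = [9, 21, 1]
r4 m[sun→φ2] = [4050, 3024, 1200]
r4 m[sun→φ4] = [4050, 7056, 1200]
r4 m[cld→φ0] = [1, 1, 1]
r5 m[φ0→slip] = [189, 81, 189]
r5 m[φ0→sun] = [1350, 1008, 1200]
r5 m[φ0→cld] = [10800, 9450, 21168]
r5 m[φ1→slip] = [9, 5, 8]
r5 m[φ2→sun] = [3, 7, 1]
r5 m[φ3→slip] = [2, 5, 7]
r5 m[φ4→sun] = [3, 3, 1]
r5 m[φ5→slip] = [2, 6, 2]
r5 m[slip→φ0] = [36, 150, 112]
r5 m[slip→φ1] = [756, 2430, 2646]
r5 m[slip→φ3] = [3402, 2430, 3024]
r5 m[slip→φ5] = [3402, 2025, 10584]
r5 m[sun→φ0] = [9, 21, 1]
r5 m[sun→φ2] = [4050, 3024, 1200]
r5 m[sun→φ4] = [4050, 7056, 1200]
r5 m[cld→φ0] = [1, 1, 1]
fixed point reached at round 5
b[slip] = ⊗ incoming = [6804, 12150, 21168]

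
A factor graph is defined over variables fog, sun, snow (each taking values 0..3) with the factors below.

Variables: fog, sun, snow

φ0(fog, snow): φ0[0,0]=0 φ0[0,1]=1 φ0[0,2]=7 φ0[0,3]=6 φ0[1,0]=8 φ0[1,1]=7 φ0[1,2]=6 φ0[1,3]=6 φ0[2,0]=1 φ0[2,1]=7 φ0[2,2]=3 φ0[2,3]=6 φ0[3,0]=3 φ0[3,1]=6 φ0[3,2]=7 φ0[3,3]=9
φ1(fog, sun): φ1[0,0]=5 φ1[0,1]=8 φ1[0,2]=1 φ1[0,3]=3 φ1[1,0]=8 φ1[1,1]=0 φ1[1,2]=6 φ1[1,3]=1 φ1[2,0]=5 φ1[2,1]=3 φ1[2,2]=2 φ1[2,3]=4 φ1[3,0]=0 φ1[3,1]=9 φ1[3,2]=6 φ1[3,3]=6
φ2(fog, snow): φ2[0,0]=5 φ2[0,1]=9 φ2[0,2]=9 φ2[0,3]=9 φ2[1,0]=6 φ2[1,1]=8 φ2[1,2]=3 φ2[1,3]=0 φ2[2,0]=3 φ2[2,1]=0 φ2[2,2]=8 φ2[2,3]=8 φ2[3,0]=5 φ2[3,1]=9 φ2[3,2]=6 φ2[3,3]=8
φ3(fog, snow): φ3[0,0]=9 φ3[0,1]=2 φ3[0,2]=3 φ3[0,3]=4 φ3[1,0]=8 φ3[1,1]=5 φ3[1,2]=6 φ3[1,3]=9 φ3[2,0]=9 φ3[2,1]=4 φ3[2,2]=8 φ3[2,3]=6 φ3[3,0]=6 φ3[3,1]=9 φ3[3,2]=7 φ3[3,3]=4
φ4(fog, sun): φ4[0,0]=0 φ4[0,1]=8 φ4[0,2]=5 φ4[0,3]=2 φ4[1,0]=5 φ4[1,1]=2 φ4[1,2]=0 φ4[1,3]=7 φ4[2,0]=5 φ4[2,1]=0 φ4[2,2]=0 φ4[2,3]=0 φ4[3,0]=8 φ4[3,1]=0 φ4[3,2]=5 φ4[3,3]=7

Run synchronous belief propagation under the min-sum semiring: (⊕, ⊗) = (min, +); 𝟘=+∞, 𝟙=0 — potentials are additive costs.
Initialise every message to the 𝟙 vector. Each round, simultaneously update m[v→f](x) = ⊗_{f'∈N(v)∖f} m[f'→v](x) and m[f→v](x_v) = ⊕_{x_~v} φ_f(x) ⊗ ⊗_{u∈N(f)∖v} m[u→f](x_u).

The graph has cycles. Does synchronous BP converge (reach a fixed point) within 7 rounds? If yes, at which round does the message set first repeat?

init: all messages = 𝟙 over 4 values
r1 m[φ0→fog] = [0, 6, 1, 3]
r1 m[φ0→snow] = [0, 1, 3, 6]
r1 m[φ1→fog] = [1, 0, 2, 0]
r1 m[φ1→sun] = [0, 0, 1, 1]
r1 m[φ2→fog] = [5, 0, 0, 5]
r1 m[φ2→snow] = [3, 0, 3, 0]
r1 m[φ3→fog] = [2, 5, 4, 4]
r1 m[φ3→snow] = [6, 2, 3, 4]
r1 m[φ4→fog] = [0, 0, 0, 0]
r1 m[φ4→sun] = [0, 0, 0, 0]
r1 m[fog→φ0] = [0, 0, 0, 0]
r1 m[fog→φ1] = [0, 0, 0, 0]
r1 m[fog→φ2] = [0, 0, 0, 0]
r1 m[fog→φ3] = [0, 0, 0, 0]
r1 m[fog→φ4] = [0, 0, 0, 0]
r1 m[sun→φ1] = [0, 0, 0, 0]
r1 m[sun→φ4] = [0, 0, 0, 0]
r1 m[snow→φ0] = [0, 0, 0, 0]
r1 m[snow→φ2] = [0, 0, 0, 0]
r1 m[snow→φ3] = [0, 0, 0, 0]
r2 m[φ0→fog] = [0, 6, 1, 3]
r2 m[φ0→snow] = [0, 1, 3, 6]
r2 m[φ1→fog] = [1, 0, 2, 0]
r2 m[φ1→sun] = [0, 0, 1, 1]
r2 m[φ2→fog] = [5, 0, 0, 5]
r2 m[φ2→snow] = [3, 0, 3, 0]
r2 m[φ3→fog] = [2, 5, 4, 4]
r2 m[φ3→snow] = [6, 2, 3, 4]
r2 m[φ4→fog] = [0, 0, 0, 0]
r2 m[φ4→sun] = [0, 0, 0, 0]
r2 m[fog→φ0] = [8, 5, 6, 9]
r2 m[fog→φ1] = [7, 11, 5, 12]
r2 m[fog→φ2] = [3, 11, 7, 7]
r2 m[fog→φ3] = [6, 6, 3, 8]
r2 m[fog→φ4] = [8, 11, 7, 12]
r2 m[sun→φ1] = [0, 0, 0, 0]
r2 m[sun→φ4] = [0, 0, 1, 1]
r2 m[snow→φ0] = [9, 2, 6, 4]
r2 m[snow→φ2] = [6, 3, 6, 10]
r2 m[snow→φ3] = [3, 1, 6, 6]
r3 m[φ0→fog] = [3, 9, 9, 8]
r3 m[φ0→snow] = [7, 9, 9, 11]
r3 m[φ1→fog] = [1, 0, 2, 0]
r3 m[φ1→sun] = [10, 8, 7, 9]
r3 m[φ2→fog] = [11, 9, 3, 11]
r3 m[φ2→snow] = [8, 7, 12, 11]
r3 m[φ3→fog] = [3, 6, 5, 9]
r3 m[φ3→snow] = [12, 7, 9, 9]
r3 m[φ4→fog] = [0, 1, 0, 0]
r3 m[φ4→sun] = [8, 7, 7, 7]
r3 m[fog→φ0] = [8, 5, 6, 9]
r3 m[fog→φ1] = [7, 11, 5, 12]
r3 m[fog→φ2] = [3, 11, 7, 7]
r3 m[fog→φ3] = [6, 6, 3, 8]
r3 m[fog→φ4] = [8, 11, 7, 12]
r3 m[sun→φ1] = [0, 0, 0, 0]
r3 m[sun→φ4] = [0, 0, 1, 1]
r3 m[snow→φ0] = [9, 2, 6, 4]
r3 m[snow→φ2] = [6, 3, 6, 10]
r3 m[snow→φ3] = [3, 1, 6, 6]
r4 m[φ0→fog] = [3, 9, 9, 8]
r4 m[φ0→snow] = [7, 9, 9, 11]
r4 m[φ1→fog] = [1, 0, 2, 0]
r4 m[φ1→sun] = [10, 8, 7, 9]
r4 m[φ2→fog] = [11, 9, 3, 11]
r4 m[φ2→snow] = [8, 7, 12, 11]
r4 m[φ3→fog] = [3, 6, 5, 9]
r4 m[φ3→snow] = [12, 7, 9, 9]
r4 m[φ4→fog] = [0, 1, 0, 0]
r4 m[φ4→sun] = [8, 7, 7, 7]
r4 m[fog→φ0] = [15, 16, 10, 20]
r4 m[fog→φ1] = [17, 25, 17, 28]
r4 m[fog→φ2] = [7, 16, 16, 17]
r4 m[fog→φ3] = [15, 19, 14, 19]
r4 m[fog→φ4] = [18, 24, 19, 28]
r4 m[sun→φ1] = [8, 7, 7, 7]
r4 m[sun→φ4] = [10, 8, 7, 9]
r4 m[snow→φ0] = [20, 14, 21, 20]
r4 m[snow→φ2] = [19, 16, 18, 20]
r4 m[snow→φ3] = [15, 16, 21, 22]
r5 m[φ0→fog] = [15, 21, 21, 20]
r5 m[φ0→snow] = [11, 16, 13, 16]
r5 m[φ1→fog] = [8, 7, 9, 8]
r5 m[φ1→sun] = [22, 20, 18, 20]
r5 m[φ2→fog] = [24, 20, 16, 24]
r5 m[φ2→snow] = [12, 16, 16, 16]
r5 m[φ3→fog] = [18, 21, 20, 21]
r5 m[φ3→snow] = [23, 17, 18, 19]
r5 m[φ4→fog] = [10, 7, 7, 8]
r5 m[φ4→sun] = [18, 19, 19, 19]
r5 m[fog→φ0] = [15, 16, 10, 20]
r5 m[fog→φ1] = [17, 25, 17, 28]
r5 m[fog→φ2] = [7, 16, 16, 17]
r5 m[fog→φ3] = [15, 19, 14, 19]
r5 m[fog→φ4] = [18, 24, 19, 28]
r5 m[sun→φ1] = [8, 7, 7, 7]
r5 m[sun→φ4] = [10, 8, 7, 9]
r5 m[snow→φ0] = [20, 14, 21, 20]
r5 m[snow→φ2] = [19, 16, 18, 20]
r5 m[snow→φ3] = [15, 16, 21, 22]
r6 m[φ0→fog] = [15, 21, 21, 20]
r6 m[φ0→snow] = [11, 16, 13, 16]
r6 m[φ1→fog] = [8, 7, 9, 8]
r6 m[φ1→sun] = [22, 20, 18, 20]
r6 m[φ2→fog] = [24, 20, 16, 24]
r6 m[φ2→snow] = [12, 16, 16, 16]
r6 m[φ3→fog] = [18, 21, 20, 21]
r6 m[φ3→snow] = [23, 17, 18, 19]
r6 m[φ4→fog] = [10, 7, 7, 8]
r6 m[φ4→sun] = [18, 19, 19, 19]
r6 m[fog→φ0] = [60, 55, 52, 61]
r6 m[fog→φ1] = [67, 69, 64, 73]
r6 m[fog→φ2] = [51, 56, 57, 57]
r6 m[fog→φ3] = [57, 55, 53, 60]
r6 m[fog→φ4] = [65, 69, 66, 73]
r6 m[sun→φ1] = [18, 19, 19, 19]
r6 m[sun→φ4] = [22, 20, 18, 20]
r6 m[snow→φ0] = [35, 33, 34, 35]
r6 m[snow→φ2] = [34, 33, 31, 35]
r6 m[snow→φ3] = [23, 32, 29, 32]
r7 m[φ0→fog] = [34, 40, 36, 38]
r7 m[φ0→snow] = [53, 59, 55, 58]
r7 m[φ1→fog] = [20, 19, 21, 18]
r7 m[φ1→sun] = [69, 67, 66, 68]
r7 m[φ2→fog] = [39, 34, 33, 37]
r7 m[φ2→snow] = [56, 57, 59, 56]
r7 m[φ3→fog] = [32, 31, 32, 29]
r7 m[φ3→snow] = [62, 57, 60, 59]
r7 m[φ4→fog] = [22, 18, 18, 20]
r7 m[φ4→sun] = [65, 66, 66, 66]
r7 m[fog→φ0] = [60, 55, 52, 61]
r7 m[fog→φ1] = [67, 69, 64, 73]
r7 m[fog→φ2] = [51, 56, 57, 57]
r7 m[fog→φ3] = [57, 55, 53, 60]
r7 m[fog→φ4] = [65, 69, 66, 73]
r7 m[sun→φ1] = [18, 19, 19, 19]
r7 m[sun→φ4] = [22, 20, 18, 20]
r7 m[snow→φ0] = [35, 33, 34, 35]
r7 m[snow→φ2] = [34, 33, 31, 35]
r7 m[snow→φ3] = [23, 32, 29, 32]
no fixed point within 7 rounds

NOT CONVERGED within 7 rounds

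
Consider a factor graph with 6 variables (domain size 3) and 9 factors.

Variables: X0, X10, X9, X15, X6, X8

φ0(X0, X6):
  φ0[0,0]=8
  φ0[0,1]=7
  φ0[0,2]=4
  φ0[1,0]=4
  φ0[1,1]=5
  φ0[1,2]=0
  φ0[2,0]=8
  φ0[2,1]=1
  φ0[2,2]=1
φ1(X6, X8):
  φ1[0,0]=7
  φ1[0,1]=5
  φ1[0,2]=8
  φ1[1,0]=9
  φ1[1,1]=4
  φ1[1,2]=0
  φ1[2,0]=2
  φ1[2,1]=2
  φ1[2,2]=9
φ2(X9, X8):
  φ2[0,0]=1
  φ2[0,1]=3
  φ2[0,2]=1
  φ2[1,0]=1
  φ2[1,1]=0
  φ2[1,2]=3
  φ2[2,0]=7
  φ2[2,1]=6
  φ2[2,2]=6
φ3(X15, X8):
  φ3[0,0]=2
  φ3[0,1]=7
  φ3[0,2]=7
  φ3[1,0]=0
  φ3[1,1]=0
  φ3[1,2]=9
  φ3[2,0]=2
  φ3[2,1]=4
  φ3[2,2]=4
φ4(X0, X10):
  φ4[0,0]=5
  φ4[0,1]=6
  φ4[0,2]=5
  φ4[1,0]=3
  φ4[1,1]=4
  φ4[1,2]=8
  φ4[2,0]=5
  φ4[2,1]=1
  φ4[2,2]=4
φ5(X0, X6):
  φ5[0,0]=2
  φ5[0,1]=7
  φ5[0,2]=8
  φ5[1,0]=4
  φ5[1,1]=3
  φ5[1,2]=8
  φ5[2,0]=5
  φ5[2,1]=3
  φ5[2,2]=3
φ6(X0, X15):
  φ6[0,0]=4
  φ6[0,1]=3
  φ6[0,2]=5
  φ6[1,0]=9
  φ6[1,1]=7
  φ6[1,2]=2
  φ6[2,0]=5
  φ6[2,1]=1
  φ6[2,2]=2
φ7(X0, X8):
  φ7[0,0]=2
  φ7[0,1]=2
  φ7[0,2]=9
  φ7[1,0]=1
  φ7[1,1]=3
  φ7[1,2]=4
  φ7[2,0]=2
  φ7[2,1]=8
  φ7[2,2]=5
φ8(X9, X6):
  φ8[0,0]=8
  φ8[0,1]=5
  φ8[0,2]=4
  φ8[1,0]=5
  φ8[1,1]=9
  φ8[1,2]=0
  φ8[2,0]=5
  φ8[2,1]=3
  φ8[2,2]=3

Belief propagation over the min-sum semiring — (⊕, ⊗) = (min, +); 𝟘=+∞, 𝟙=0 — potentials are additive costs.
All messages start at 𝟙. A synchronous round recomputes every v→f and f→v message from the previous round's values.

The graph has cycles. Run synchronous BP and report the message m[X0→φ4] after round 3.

message @ round 3 = [11, 6, 7]

init: all messages = 𝟙 over 3 values
r1 m[φ0→X0] = [4, 0, 1]
r1 m[φ0→X6] = [4, 1, 0]
r1 m[φ1→X6] = [5, 0, 2]
r1 m[φ1→X8] = [2, 2, 0]
r1 m[φ2→X9] = [1, 0, 6]
r1 m[φ2→X8] = [1, 0, 1]
r1 m[φ3→X15] = [2, 0, 2]
r1 m[φ3→X8] = [0, 0, 4]
r1 m[φ4→X0] = [5, 3, 1]
r1 m[φ4→X10] = [3, 1, 4]
r1 m[φ5→X0] = [2, 3, 3]
r1 m[φ5→X6] = [2, 3, 3]
r1 m[φ6→X0] = [3, 2, 1]
r1 m[φ6→X15] = [4, 1, 2]
r1 m[φ7→X0] = [2, 1, 2]
r1 m[φ7→X8] = [1, 2, 4]
r1 m[φ8→X9] = [4, 0, 3]
r1 m[φ8→X6] = [5, 3, 0]
r1 m[X0→φ0] = [0, 0, 0]
r1 m[X0→φ4] = [0, 0, 0]
r1 m[X0→φ5] = [0, 0, 0]
r1 m[X0→φ6] = [0, 0, 0]
r1 m[X0→φ7] = [0, 0, 0]
r1 m[X10→φ4] = [0, 0, 0]
r1 m[X9→φ2] = [0, 0, 0]
r1 m[X9→φ8] = [0, 0, 0]
r1 m[X15→φ3] = [0, 0, 0]
r1 m[X15→φ6] = [0, 0, 0]
r1 m[X6→φ0] = [0, 0, 0]
r1 m[X6→φ1] = [0, 0, 0]
r1 m[X6→φ5] = [0, 0, 0]
r1 m[X6→φ8] = [0, 0, 0]
r1 m[X8→φ1] = [0, 0, 0]
r1 m[X8→φ2] = [0, 0, 0]
r1 m[X8→φ3] = [0, 0, 0]
r1 m[X8→φ7] = [0, 0, 0]
r2 m[φ0→X0] = [4, 0, 1]
r2 m[φ0→X6] = [4, 1, 0]
r2 m[φ1→X6] = [5, 0, 2]
r2 m[φ1→X8] = [2, 2, 0]
r2 m[φ2→X9] = [1, 0, 6]
r2 m[φ2→X8] = [1, 0, 1]
r2 m[φ3→X15] = [2, 0, 2]
r2 m[φ3→X8] = [0, 0, 4]
r2 m[φ4→X0] = [5, 3, 1]
r2 m[φ4→X10] = [3, 1, 4]
r2 m[φ5→X0] = [2, 3, 3]
r2 m[φ5→X6] = [2, 3, 3]
r2 m[φ6→X0] = [3, 2, 1]
r2 m[φ6→X15] = [4, 1, 2]
r2 m[φ7→X0] = [2, 1, 2]
r2 m[φ7→X8] = [1, 2, 4]
r2 m[φ8→X9] = [4, 0, 3]
r2 m[φ8→X6] = [5, 3, 0]
r2 m[X0→φ0] = [12, 9, 7]
r2 m[X0→φ4] = [11, 6, 7]
r2 m[X0→φ5] = [14, 6, 5]
r2 m[X0→φ6] = [13, 7, 7]
r2 m[X0→φ7] = [14, 8, 6]
r2 m[X10→φ4] = [0, 0, 0]
r2 m[X9→φ2] = [4, 0, 3]
r2 m[X9→φ8] = [1, 0, 6]
r2 m[X15→φ3] = [4, 1, 2]
r2 m[X15→φ6] = [2, 0, 2]
r2 m[X6→φ0] = [12, 6, 5]
r2 m[X6→φ1] = [11, 7, 3]
r2 m[X6→φ5] = [14, 4, 2]
r2 m[X6→φ8] = [11, 4, 5]
r2 m[X8→φ1] = [2, 2, 9]
r2 m[X8→φ2] = [3, 4, 8]
r2 m[X8→φ3] = [4, 4, 5]
r2 m[X8→φ7] = [3, 2, 5]
r3 m[φ0→X0] = [9, 5, 6]
r3 m[φ0→X6] = [13, 8, 8]
r3 m[φ1→X6] = [7, 6, 4]
r3 m[φ1→X8] = [5, 5, 7]
r3 m[φ2→X9] = [4, 4, 10]
r3 m[φ2→X8] = [1, 0, 3]
r3 m[φ3→X15] = [6, 4, 6]
r3 m[φ3→X8] = [1, 1, 6]
r3 m[φ4→X0] = [5, 3, 1]
r3 m[φ4→X10] = [9, 8, 11]
r3 m[φ5→X0] = [10, 7, 5]
r3 m[φ5→X6] = [10, 8, 8]
r3 m[φ6→X0] = [3, 4, 1]
r3 m[φ6→X15] = [12, 8, 9]
r3 m[φ7→X0] = [4, 4, 5]
r3 m[φ7→X8] = [8, 11, 11]
r3 m[φ8→X9] = [9, 5, 7]
r3 m[φ8→X6] = [5, 6, 0]
r3 m[X0→φ0] = [12, 9, 7]
r3 m[X0→φ4] = [11, 6, 7]
r3 m[X0→φ5] = [14, 6, 5]
r3 m[X0→φ6] = [13, 7, 7]
r3 m[X0→φ7] = [14, 8, 6]
r3 m[X10→φ4] = [0, 0, 0]
r3 m[X9→φ2] = [4, 0, 3]
r3 m[X9→φ8] = [1, 0, 6]
r3 m[X15→φ3] = [4, 1, 2]
r3 m[X15→φ6] = [2, 0, 2]
r3 m[X6→φ0] = [12, 6, 5]
r3 m[X6→φ1] = [11, 7, 3]
r3 m[X6→φ5] = [14, 4, 2]
r3 m[X6→φ8] = [11, 4, 5]
r3 m[X8→φ1] = [2, 2, 9]
r3 m[X8→φ2] = [3, 4, 8]
r3 m[X8→φ3] = [4, 4, 5]
r3 m[X8→φ7] = [3, 2, 5]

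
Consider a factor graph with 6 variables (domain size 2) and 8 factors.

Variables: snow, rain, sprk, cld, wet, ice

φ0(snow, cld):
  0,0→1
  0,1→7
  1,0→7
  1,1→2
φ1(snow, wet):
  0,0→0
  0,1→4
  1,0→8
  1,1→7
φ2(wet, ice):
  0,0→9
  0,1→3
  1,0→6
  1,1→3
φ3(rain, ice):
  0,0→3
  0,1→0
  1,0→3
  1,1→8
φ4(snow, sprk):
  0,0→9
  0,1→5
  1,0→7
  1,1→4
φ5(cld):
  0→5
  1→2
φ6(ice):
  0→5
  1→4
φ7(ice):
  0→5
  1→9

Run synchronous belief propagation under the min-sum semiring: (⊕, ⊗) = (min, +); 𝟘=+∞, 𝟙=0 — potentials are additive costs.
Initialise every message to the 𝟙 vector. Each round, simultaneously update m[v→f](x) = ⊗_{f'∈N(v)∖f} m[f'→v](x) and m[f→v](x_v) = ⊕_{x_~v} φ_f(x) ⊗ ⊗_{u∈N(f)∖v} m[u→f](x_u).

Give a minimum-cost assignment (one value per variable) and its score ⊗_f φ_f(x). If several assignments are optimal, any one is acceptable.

init: all messages = 𝟙 over 2 values
r1 m[φ0→snow] = [1, 2]
r1 m[φ0→cld] = [1, 2]
r1 m[φ1→snow] = [0, 7]
r1 m[φ1→wet] = [0, 4]
r1 m[φ2→wet] = [3, 3]
r1 m[φ2→ice] = [6, 3]
r1 m[φ3→rain] = [0, 3]
r1 m[φ3→ice] = [3, 0]
r1 m[φ4→snow] = [5, 4]
r1 m[φ4→sprk] = [7, 4]
r1 m[φ5→cld] = [5, 2]
r1 m[φ6→ice] = [5, 4]
r1 m[φ7→ice] = [5, 9]
r1 m[snow→φ0] = [0, 0]
r1 m[snow→φ1] = [0, 0]
r1 m[snow→φ4] = [0, 0]
r1 m[rain→φ3] = [0, 0]
r1 m[sprk→φ4] = [0, 0]
r1 m[cld→φ0] = [0, 0]
r1 m[cld→φ5] = [0, 0]
r1 m[wet→φ1] = [0, 0]
r1 m[wet→φ2] = [0, 0]
r1 m[ice→φ2] = [0, 0]
r1 m[ice→φ3] = [0, 0]
r1 m[ice→φ6] = [0, 0]
r1 m[ice→φ7] = [0, 0]
r2 m[φ0→snow] = [1, 2]
r2 m[φ0→cld] = [1, 2]
r2 m[φ1→snow] = [0, 7]
r2 m[φ1→wet] = [0, 4]
r2 m[φ2→wet] = [3, 3]
r2 m[φ2→ice] = [6, 3]
r2 m[φ3→rain] = [0, 3]
r2 m[φ3→ice] = [3, 0]
r2 m[φ4→snow] = [5, 4]
r2 m[φ4→sprk] = [7, 4]
r2 m[φ5→cld] = [5, 2]
r2 m[φ6→ice] = [5, 4]
r2 m[φ7→ice] = [5, 9]
r2 m[snow→φ0] = [5, 11]
r2 m[snow→φ1] = [6, 6]
r2 m[snow→φ4] = [1, 9]
r2 m[rain→φ3] = [0, 0]
r2 m[sprk→φ4] = [0, 0]
r2 m[cld→φ0] = [5, 2]
r2 m[cld→φ5] = [1, 2]
r2 m[wet→φ1] = [3, 3]
r2 m[wet→φ2] = [0, 4]
r2 m[ice→φ2] = [13, 13]
r2 m[ice→φ3] = [16, 16]
r2 m[ice→φ6] = [14, 12]
r2 m[ice→φ7] = [14, 7]
r3 m[φ0→snow] = [6, 4]
r3 m[φ0→cld] = [6, 12]
r3 m[φ1→snow] = [3, 10]
r3 m[φ1→wet] = [6, 10]
r3 m[φ2→wet] = [16, 16]
r3 m[φ2→ice] = [9, 3]
r3 m[φ3→rain] = [16, 19]
r3 m[φ3→ice] = [3, 0]
r3 m[φ4→snow] = [5, 4]
r3 m[φ4→sprk] = [10, 6]
r3 m[φ5→cld] = [5, 2]
r3 m[φ6→ice] = [5, 4]
r3 m[φ7→ice] = [5, 9]
r3 m[snow→φ0] = [5, 11]
r3 m[snow→φ1] = [6, 6]
r3 m[snow→φ4] = [1, 9]
r3 m[rain→φ3] = [0, 0]
r3 m[sprk→φ4] = [0, 0]
r3 m[cld→φ0] = [5, 2]
r3 m[cld→φ5] = [1, 2]
r3 m[wet→φ1] = [3, 3]
r3 m[wet→φ2] = [0, 4]
r3 m[ice→φ2] = [13, 13]
r3 m[ice→φ3] = [16, 16]
r3 m[ice→φ6] = [14, 12]
r3 m[ice→φ7] = [14, 7]
r4 m[φ0→snow] = [6, 4]
r4 m[φ0→cld] = [6, 12]
r4 m[φ1→snow] = [3, 10]
r4 m[φ1→wet] = [6, 10]
r4 m[φ2→wet] = [16, 16]
r4 m[φ2→ice] = [9, 3]
r4 m[φ3→rain] = [16, 19]
r4 m[φ3→ice] = [3, 0]
r4 m[φ4→snow] = [5, 4]
r4 m[φ4→sprk] = [10, 6]
r4 m[φ5→cld] = [5, 2]
r4 m[φ6→ice] = [5, 4]
r4 m[φ7→ice] = [5, 9]
r4 m[snow→φ0] = [8, 14]
r4 m[snow→φ1] = [11, 8]
r4 m[snow→φ4] = [9, 14]
r4 m[rain→φ3] = [0, 0]
r4 m[sprk→φ4] = [0, 0]
r4 m[cld→φ0] = [5, 2]
r4 m[cld→φ5] = [6, 12]
r4 m[wet→φ1] = [16, 16]
r4 m[wet→φ2] = [6, 10]
r4 m[ice→φ2] = [13, 13]
r4 m[ice→φ3] = [19, 16]
r4 m[ice→φ6] = [17, 12]
r4 m[ice→φ7] = [17, 7]
r5 m[φ0→snow] = [6, 4]
r5 m[φ0→cld] = [9, 15]
r5 m[φ1→snow] = [16, 23]
r5 m[φ1→wet] = [11, 15]
r5 m[φ2→wet] = [16, 16]
r5 m[φ2→ice] = [15, 9]
r5 m[φ3→rain] = [16, 22]
r5 m[φ3→ice] = [3, 0]
r5 m[φ4→snow] = [5, 4]
r5 m[φ4→sprk] = [18, 14]
r5 m[φ5→cld] = [5, 2]
r5 m[φ6→ice] = [5, 4]
r5 m[φ7→ice] = [5, 9]
r5 m[snow→φ0] = [8, 14]
r5 m[snow→φ1] = [11, 8]
r5 m[snow→φ4] = [9, 14]
r5 m[rain→φ3] = [0, 0]
r5 m[sprk→φ4] = [0, 0]
r5 m[cld→φ0] = [5, 2]
r5 m[cld→φ5] = [6, 12]
r5 m[wet→φ1] = [16, 16]
r5 m[wet→φ2] = [6, 10]
r5 m[ice→φ2] = [13, 13]
r5 m[ice→φ3] = [19, 16]
r5 m[ice→φ6] = [17, 12]
r5 m[ice→φ7] = [17, 7]
r6 m[φ0→snow] = [6, 4]
r6 m[φ0→cld] = [9, 15]
r6 m[φ1→snow] = [16, 23]
r6 m[φ1→wet] = [11, 15]
r6 m[φ2→wet] = [16, 16]
r6 m[φ2→ice] = [15, 9]
r6 m[φ3→rain] = [16, 22]
r6 m[φ3→ice] = [3, 0]
r6 m[φ4→snow] = [5, 4]
r6 m[φ4→sprk] = [18, 14]
r6 m[φ5→cld] = [5, 2]
r6 m[φ6→ice] = [5, 4]
r6 m[φ7→ice] = [5, 9]
r6 m[snow→φ0] = [21, 27]
r6 m[snow→φ1] = [11, 8]
r6 m[snow→φ4] = [22, 27]
r6 m[rain→φ3] = [0, 0]
r6 m[sprk→φ4] = [0, 0]
r6 m[cld→φ0] = [5, 2]
r6 m[cld→φ5] = [9, 15]
r6 m[wet→φ1] = [16, 16]
r6 m[wet→φ2] = [11, 15]
r6 m[ice→φ2] = [13, 13]
r6 m[ice→φ3] = [25, 22]
r6 m[ice→φ6] = [23, 18]
r6 m[ice→φ7] = [23, 13]
r7 m[φ0→snow] = [6, 4]
r7 m[φ0→cld] = [22, 28]
r7 m[φ1→snow] = [16, 23]
r7 m[φ1→wet] = [11, 15]
r7 m[φ2→wet] = [16, 16]
r7 m[φ2→ice] = [20, 14]
r7 m[φ3→rain] = [22, 28]
r7 m[φ3→ice] = [3, 0]
r7 m[φ4→snow] = [5, 4]
r7 m[φ4→sprk] = [31, 27]
r7 m[φ5→cld] = [5, 2]
r7 m[φ6→ice] = [5, 4]
r7 m[φ7→ice] = [5, 9]
r7 m[snow→φ0] = [21, 27]
r7 m[snow→φ1] = [11, 8]
r7 m[snow→φ4] = [22, 27]
r7 m[rain→φ3] = [0, 0]
r7 m[sprk→φ4] = [0, 0]
r7 m[cld→φ0] = [5, 2]
r7 m[cld→φ5] = [9, 15]
r7 m[wet→φ1] = [16, 16]
r7 m[wet→φ2] = [11, 15]
r7 m[ice→φ2] = [13, 13]
r7 m[ice→φ3] = [25, 22]
r7 m[ice→φ6] = [23, 18]
r7 m[ice→φ7] = [23, 13]
r8 m[φ0→snow] = [6, 4]
r8 m[φ0→cld] = [22, 28]
r8 m[φ1→snow] = [16, 23]
r8 m[φ1→wet] = [11, 15]
r8 m[φ2→wet] = [16, 16]
r8 m[φ2→ice] = [20, 14]
r8 m[φ3→rain] = [22, 28]
r8 m[φ3→ice] = [3, 0]
r8 m[φ4→snow] = [5, 4]
r8 m[φ4→sprk] = [31, 27]
r8 m[φ5→cld] = [5, 2]
r8 m[φ6→ice] = [5, 4]
r8 m[φ7→ice] = [5, 9]
r8 m[snow→φ0] = [21, 27]
r8 m[snow→φ1] = [11, 8]
r8 m[snow→φ4] = [22, 27]
r8 m[rain→φ3] = [0, 0]
r8 m[sprk→φ4] = [0, 0]
r8 m[cld→φ0] = [5, 2]
r8 m[cld→φ5] = [22, 28]
r8 m[wet→φ1] = [16, 16]
r8 m[wet→φ2] = [11, 15]
r8 m[ice→φ2] = [13, 13]
r8 m[ice→φ3] = [30, 27]
r8 m[ice→φ6] = [28, 23]
r8 m[ice→φ7] = [28, 18]
r9 m[φ0→snow] = [6, 4]
r9 m[φ0→cld] = [22, 28]
r9 m[φ1→snow] = [16, 23]
r9 m[φ1→wet] = [11, 15]
r9 m[φ2→wet] = [16, 16]
r9 m[φ2→ice] = [20, 14]
r9 m[φ3→rain] = [27, 33]
r9 m[φ3→ice] = [3, 0]
r9 m[φ4→snow] = [5, 4]
r9 m[φ4→sprk] = [31, 27]
r9 m[φ5→cld] = [5, 2]
r9 m[φ6→ice] = [5, 4]
r9 m[φ7→ice] = [5, 9]
r9 m[snow→φ0] = [21, 27]
r9 m[snow→φ1] = [11, 8]
r9 m[snow→φ4] = [22, 27]
r9 m[rain→φ3] = [0, 0]
r9 m[sprk→φ4] = [0, 0]
r9 m[cld→φ0] = [5, 2]
r9 m[cld→φ5] = [22, 28]
r9 m[wet→φ1] = [16, 16]
r9 m[wet→φ2] = [11, 15]
r9 m[ice→φ2] = [13, 13]
r9 m[ice→φ3] = [30, 27]
r9 m[ice→φ6] = [28, 23]
r9 m[ice→φ7] = [28, 18]
r10 m[φ0→snow] = [6, 4]
r10 m[φ0→cld] = [22, 28]
r10 m[φ1→snow] = [16, 23]
r10 m[φ1→wet] = [11, 15]
r10 m[φ2→wet] = [16, 16]
r10 m[φ2→ice] = [20, 14]
r10 m[φ3→rain] = [27, 33]
r10 m[φ3→ice] = [3, 0]
r10 m[φ4→snow] = [5, 4]
r10 m[φ4→sprk] = [31, 27]
r10 m[φ5→cld] = [5, 2]
r10 m[φ6→ice] = [5, 4]
r10 m[φ7→ice] = [5, 9]
r10 m[snow→φ0] = [21, 27]
r10 m[snow→φ1] = [11, 8]
r10 m[snow→φ4] = [22, 27]
r10 m[rain→φ3] = [0, 0]
r10 m[sprk→φ4] = [0, 0]
r10 m[cld→φ0] = [5, 2]
r10 m[cld→φ5] = [22, 28]
r10 m[wet→φ1] = [16, 16]
r10 m[wet→φ2] = [11, 15]
r10 m[ice→φ2] = [13, 13]
r10 m[ice→φ3] = [30, 27]
r10 m[ice→φ6] = [28, 23]
r10 m[ice→φ7] = [28, 18]
fixed point reached at round 10
traceback from snow: (snow=0, rain=0, sprk=1, cld=0, wet=0, ice=1), score=27

assignment: (snow=0, rain=0, sprk=1, cld=0, wet=0, ice=1); score = 27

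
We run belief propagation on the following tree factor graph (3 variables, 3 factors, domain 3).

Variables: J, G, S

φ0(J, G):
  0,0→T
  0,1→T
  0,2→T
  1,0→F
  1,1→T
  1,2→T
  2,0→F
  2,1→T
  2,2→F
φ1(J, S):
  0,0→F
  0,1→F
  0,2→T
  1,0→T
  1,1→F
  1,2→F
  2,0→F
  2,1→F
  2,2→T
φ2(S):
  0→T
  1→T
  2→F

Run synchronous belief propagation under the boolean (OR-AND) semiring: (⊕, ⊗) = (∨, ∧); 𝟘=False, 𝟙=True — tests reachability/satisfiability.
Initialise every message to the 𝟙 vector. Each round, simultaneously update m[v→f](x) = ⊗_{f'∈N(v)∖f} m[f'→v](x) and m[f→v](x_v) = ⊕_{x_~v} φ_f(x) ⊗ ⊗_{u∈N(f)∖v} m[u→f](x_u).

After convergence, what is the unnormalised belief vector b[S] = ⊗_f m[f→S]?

b[S] = [T, F, F]

init: all messages = 𝟙 over 3 values
r1 m[φ0→J] = [T, T, T]
r1 m[φ0→G] = [T, T, T]
r1 m[φ1→J] = [T, T, T]
r1 m[φ1→S] = [T, F, T]
r1 m[φ2→S] = [T, T, F]
r1 m[J→φ0] = [T, T, T]
r1 m[J→φ1] = [T, T, T]
r1 m[G→φ0] = [T, T, T]
r1 m[S→φ1] = [T, T, T]
r1 m[S→φ2] = [T, T, T]
r2 m[φ0→J] = [T, T, T]
r2 m[φ0→G] = [T, T, T]
r2 m[φ1→J] = [T, T, T]
r2 m[φ1→S] = [T, F, T]
r2 m[φ2→S] = [T, T, F]
r2 m[J→φ0] = [T, T, T]
r2 m[J→φ1] = [T, T, T]
r2 m[G→φ0] = [T, T, T]
r2 m[S→φ1] = [T, T, F]
r2 m[S→φ2] = [T, F, T]
r3 m[φ0→J] = [T, T, T]
r3 m[φ0→G] = [T, T, T]
r3 m[φ1→J] = [F, T, F]
r3 m[φ1→S] = [T, F, T]
r3 m[φ2→S] = [T, T, F]
r3 m[J→φ0] = [T, T, T]
r3 m[J→φ1] = [T, T, T]
r3 m[G→φ0] = [T, T, T]
r3 m[S→φ1] = [T, T, F]
r3 m[S→φ2] = [T, F, T]
r4 m[φ0→J] = [T, T, T]
r4 m[φ0→G] = [T, T, T]
r4 m[φ1→J] = [F, T, F]
r4 m[φ1→S] = [T, F, T]
r4 m[φ2→S] = [T, T, F]
r4 m[J→φ0] = [F, T, F]
r4 m[J→φ1] = [T, T, T]
r4 m[G→φ0] = [T, T, T]
r4 m[S→φ1] = [T, T, F]
r4 m[S→φ2] = [T, F, T]
r5 m[φ0→J] = [T, T, T]
r5 m[φ0→G] = [F, T, T]
r5 m[φ1→J] = [F, T, F]
r5 m[φ1→S] = [T, F, T]
r5 m[φ2→S] = [T, T, F]
r5 m[J→φ0] = [F, T, F]
r5 m[J→φ1] = [T, T, T]
r5 m[G→φ0] = [T, T, T]
r5 m[S→φ1] = [T, T, F]
r5 m[S→φ2] = [T, F, T]
r6 m[φ0→J] = [T, T, T]
r6 m[φ0→G] = [F, T, T]
r6 m[φ1→J] = [F, T, F]
r6 m[φ1→S] = [T, F, T]
r6 m[φ2→S] = [T, T, F]
r6 m[J→φ0] = [F, T, F]
r6 m[J→φ1] = [T, T, T]
r6 m[G→φ0] = [T, T, T]
r6 m[S→φ1] = [T, T, F]
r6 m[S→φ2] = [T, F, T]
fixed point reached at round 6
b[S] = ⊗ incoming = [T, F, F]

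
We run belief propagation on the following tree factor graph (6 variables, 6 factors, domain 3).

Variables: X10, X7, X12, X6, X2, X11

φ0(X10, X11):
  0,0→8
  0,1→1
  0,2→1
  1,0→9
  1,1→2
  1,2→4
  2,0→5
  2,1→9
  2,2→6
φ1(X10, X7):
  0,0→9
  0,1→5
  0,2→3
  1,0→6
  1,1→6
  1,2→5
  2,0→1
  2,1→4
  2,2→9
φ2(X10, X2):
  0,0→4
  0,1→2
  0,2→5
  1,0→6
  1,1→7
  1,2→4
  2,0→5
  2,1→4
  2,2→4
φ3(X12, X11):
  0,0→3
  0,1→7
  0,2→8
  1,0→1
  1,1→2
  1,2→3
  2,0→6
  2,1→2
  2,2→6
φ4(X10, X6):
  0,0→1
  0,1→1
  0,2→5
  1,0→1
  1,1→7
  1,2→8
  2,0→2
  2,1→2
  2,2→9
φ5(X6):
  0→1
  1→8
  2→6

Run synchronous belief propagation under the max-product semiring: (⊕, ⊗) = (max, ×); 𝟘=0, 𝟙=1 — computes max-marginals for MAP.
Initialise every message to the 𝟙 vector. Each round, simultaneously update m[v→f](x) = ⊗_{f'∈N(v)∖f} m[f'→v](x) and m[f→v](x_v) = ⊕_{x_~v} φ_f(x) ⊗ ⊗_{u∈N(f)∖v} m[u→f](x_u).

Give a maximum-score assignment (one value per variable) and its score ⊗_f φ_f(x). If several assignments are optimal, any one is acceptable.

init: all messages = 𝟙 over 3 values
r1 m[φ0→X10] = [8, 9, 9]
r1 m[φ0→X11] = [9, 9, 6]
r1 m[φ1→X10] = [9, 6, 9]
r1 m[φ1→X7] = [9, 6, 9]
r1 m[φ2→X10] = [5, 7, 5]
r1 m[φ2→X2] = [6, 7, 5]
r1 m[φ3→X12] = [8, 3, 6]
r1 m[φ3→X11] = [6, 7, 8]
r1 m[φ4→X10] = [5, 8, 9]
r1 m[φ4→X6] = [2, 7, 9]
r1 m[φ5→X6] = [1, 8, 6]
r1 m[X10→φ0] = [1, 1, 1]
r1 m[X10→φ1] = [1, 1, 1]
r1 m[X10→φ2] = [1, 1, 1]
r1 m[X10→φ4] = [1, 1, 1]
r1 m[X7→φ1] = [1, 1, 1]
r1 m[X12→φ3] = [1, 1, 1]
r1 m[X6→φ4] = [1, 1, 1]
r1 m[X6→φ5] = [1, 1, 1]
r1 m[X2→φ2] = [1, 1, 1]
r1 m[X11→φ0] = [1, 1, 1]
r1 m[X11→φ3] = [1, 1, 1]
r2 m[φ0→X10] = [8, 9, 9]
r2 m[φ0→X11] = [9, 9, 6]
r2 m[φ1→X10] = [9, 6, 9]
r2 m[φ1→X7] = [9, 6, 9]
r2 m[φ2→X10] = [5, 7, 5]
r2 m[φ2→X2] = [6, 7, 5]
r2 m[φ3→X12] = [8, 3, 6]
r2 m[φ3→X11] = [6, 7, 8]
r2 m[φ4→X10] = [5, 8, 9]
r2 m[φ4→X6] = [2, 7, 9]
r2 m[φ5→X6] = [1, 8, 6]
r2 m[X10→φ0] = [225, 336, 405]
r2 m[X10→φ1] = [200, 504, 405]
r2 m[X10→φ2] = [360, 432, 729]
r2 m[X10→φ4] = [360, 378, 405]
r2 m[X7→φ1] = [1, 1, 1]
r2 m[X12→φ3] = [1, 1, 1]
r2 m[X6→φ4] = [1, 8, 6]
r2 m[X6→φ5] = [2, 7, 9]
r2 m[X2→φ2] = [1, 1, 1]
r2 m[X11→φ0] = [6, 7, 8]
r2 m[X11→φ3] = [9, 9, 6]
r3 m[φ0→X10] = [48, 54, 63]
r3 m[φ0→X11] = [3024, 3645, 2430]
r3 m[φ1→X10] = [9, 6, 9]
r3 m[φ1→X7] = [3024, 3024, 3645]
r3 m[φ2→X10] = [5, 7, 5]
r3 m[φ2→X2] = [3645, 3024, 2916]
r3 m[φ3→X12] = [63, 18, 54]
r3 m[φ3→X11] = [6, 7, 8]
r3 m[φ4→X10] = [30, 56, 54]
r3 m[φ4→X6] = [810, 2646, 3645]
r3 m[φ5→X6] = [1, 8, 6]
r3 m[X10→φ0] = [225, 336, 405]
r3 m[X10→φ1] = [200, 504, 405]
r3 m[X10→φ2] = [360, 432, 729]
r3 m[X10→φ4] = [360, 378, 405]
r3 m[X7→φ1] = [1, 1, 1]
r3 m[X12→φ3] = [1, 1, 1]
r3 m[X6→φ4] = [1, 8, 6]
r3 m[X6→φ5] = [2, 7, 9]
r3 m[X2→φ2] = [1, 1, 1]
r3 m[X11→φ0] = [6, 7, 8]
r3 m[X11→φ3] = [9, 9, 6]
r4 m[φ0→X10] = [48, 54, 63]
r4 m[φ0→X11] = [3024, 3645, 2430]
r4 m[φ1→X10] = [9, 6, 9]
r4 m[φ1→X7] = [3024, 3024, 3645]
r4 m[φ2→X10] = [5, 7, 5]
r4 m[φ2→X2] = [3645, 3024, 2916]
r4 m[φ3→X12] = [63, 18, 54]
r4 m[φ3→X11] = [6, 7, 8]
r4 m[φ4→X10] = [30, 56, 54]
r4 m[φ4→X6] = [810, 2646, 3645]
r4 m[φ5→X6] = [1, 8, 6]
r4 m[X10→φ0] = [1350, 2352, 2430]
r4 m[X10→φ1] = [7200, 21168, 17010]
r4 m[X10→φ2] = [12960, 18144, 30618]
r4 m[X10→φ4] = [2160, 2268, 2835]
r4 m[X7→φ1] = [1, 1, 1]
r4 m[X12→φ3] = [1, 1, 1]
r4 m[X6→φ4] = [1, 8, 6]
r4 m[X6→φ5] = [810, 2646, 3645]
r4 m[X2→φ2] = [1, 1, 1]
r4 m[X11→φ0] = [6, 7, 8]
r4 m[X11→φ3] = [3024, 3645, 2430]
r5 m[φ0→X10] = [48, 54, 63]
r5 m[φ0→X11] = [21168, 21870, 14580]
r5 m[φ1→X10] = [9, 6, 9]
r5 m[φ1→X7] = [127008, 127008, 153090]
r5 m[φ2→X10] = [5, 7, 5]
r5 m[φ2→X2] = [153090, 127008, 122472]
r5 m[φ3→X12] = [25515, 7290, 18144]
r5 m[φ3→X11] = [6, 7, 8]
r5 m[φ4→X10] = [30, 56, 54]
r5 m[φ4→X6] = [5670, 15876, 25515]
r5 m[φ5→X6] = [1, 8, 6]
r5 m[X10→φ0] = [1350, 2352, 2430]
r5 m[X10→φ1] = [7200, 21168, 17010]
r5 m[X10→φ2] = [12960, 18144, 30618]
r5 m[X10→φ4] = [2160, 2268, 2835]
r5 m[X7→φ1] = [1, 1, 1]
r5 m[X12→φ3] = [1, 1, 1]
r5 m[X6→φ4] = [1, 8, 6]
r5 m[X6→φ5] = [810, 2646, 3645]
r5 m[X2→φ2] = [1, 1, 1]
r5 m[X11→φ0] = [6, 7, 8]
r5 m[X11→φ3] = [3024, 3645, 2430]
r6 m[φ0→X10] = [48, 54, 63]
r6 m[φ0→X11] = [21168, 21870, 14580]
r6 m[φ1→X10] = [9, 6, 9]
r6 m[φ1→X7] = [127008, 127008, 153090]
r6 m[φ2→X10] = [5, 7, 5]
r6 m[φ2→X2] = [153090, 127008, 122472]
r6 m[φ3→X12] = [25515, 7290, 18144]
r6 m[φ3→X11] = [6, 7, 8]
r6 m[φ4→X10] = [30, 56, 54]
r6 m[φ4→X6] = [5670, 15876, 25515]
r6 m[φ5→X6] = [1, 8, 6]
r6 m[X10→φ0] = [1350, 2352, 2430]
r6 m[X10→φ1] = [7200, 21168, 17010]
r6 m[X10→φ2] = [12960, 18144, 30618]
r6 m[X10→φ4] = [2160, 2268, 2835]
r6 m[X7→φ1] = [1, 1, 1]
r6 m[X12→φ3] = [1, 1, 1]
r6 m[X6→φ4] = [1, 8, 6]
r6 m[X6→φ5] = [5670, 15876, 25515]
r6 m[X2→φ2] = [1, 1, 1]
r6 m[X11→φ0] = [6, 7, 8]
r6 m[X11→φ3] = [21168, 21870, 14580]
r7 m[φ0→X10] = [48, 54, 63]
r7 m[φ0→X11] = [21168, 21870, 14580]
r7 m[φ1→X10] = [9, 6, 9]
r7 m[φ1→X7] = [127008, 127008, 153090]
r7 m[φ2→X10] = [5, 7, 5]
r7 m[φ2→X2] = [153090, 127008, 122472]
r7 m[φ3→X12] = [153090, 43740, 127008]
r7 m[φ3→X11] = [6, 7, 8]
r7 m[φ4→X10] = [30, 56, 54]
r7 m[φ4→X6] = [5670, 15876, 25515]
r7 m[φ5→X6] = [1, 8, 6]
r7 m[X10→φ0] = [1350, 2352, 2430]
r7 m[X10→φ1] = [7200, 21168, 17010]
r7 m[X10→φ2] = [12960, 18144, 30618]
r7 m[X10→φ4] = [2160, 2268, 2835]
r7 m[X7→φ1] = [1, 1, 1]
r7 m[X12→φ3] = [1, 1, 1]
r7 m[X6→φ4] = [1, 8, 6]
r7 m[X6→φ5] = [5670, 15876, 25515]
r7 m[X2→φ2] = [1, 1, 1]
r7 m[X11→φ0] = [6, 7, 8]
r7 m[X11→φ3] = [21168, 21870, 14580]
r8 m[φ0→X10] = [48, 54, 63]
r8 m[φ0→X11] = [21168, 21870, 14580]
r8 m[φ1→X10] = [9, 6, 9]
r8 m[φ1→X7] = [127008, 127008, 153090]
r8 m[φ2→X10] = [5, 7, 5]
r8 m[φ2→X2] = [153090, 127008, 122472]
r8 m[φ3→X12] = [153090, 43740, 127008]
r8 m[φ3→X11] = [6, 7, 8]
r8 m[φ4→X10] = [30, 56, 54]
r8 m[φ4→X6] = [5670, 15876, 25515]
r8 m[φ5→X6] = [1, 8, 6]
r8 m[X10→φ0] = [1350, 2352, 2430]
r8 m[X10→φ1] = [7200, 21168, 17010]
r8 m[X10→φ2] = [12960, 18144, 30618]
r8 m[X10→φ4] = [2160, 2268, 2835]
r8 m[X7→φ1] = [1, 1, 1]
r8 m[X12→φ3] = [1, 1, 1]
r8 m[X6→φ4] = [1, 8, 6]
r8 m[X6→φ5] = [5670, 15876, 25515]
r8 m[X2→φ2] = [1, 1, 1]
r8 m[X11→φ0] = [6, 7, 8]
r8 m[X11→φ3] = [21168, 21870, 14580]
fixed point reached at round 8
traceback from X10: (X10=2, X7=2, X12=0, X6=2, X2=0, X11=1), score=153090

assignment: (X10=2, X7=2, X12=0, X6=2, X2=0, X11=1); score = 153090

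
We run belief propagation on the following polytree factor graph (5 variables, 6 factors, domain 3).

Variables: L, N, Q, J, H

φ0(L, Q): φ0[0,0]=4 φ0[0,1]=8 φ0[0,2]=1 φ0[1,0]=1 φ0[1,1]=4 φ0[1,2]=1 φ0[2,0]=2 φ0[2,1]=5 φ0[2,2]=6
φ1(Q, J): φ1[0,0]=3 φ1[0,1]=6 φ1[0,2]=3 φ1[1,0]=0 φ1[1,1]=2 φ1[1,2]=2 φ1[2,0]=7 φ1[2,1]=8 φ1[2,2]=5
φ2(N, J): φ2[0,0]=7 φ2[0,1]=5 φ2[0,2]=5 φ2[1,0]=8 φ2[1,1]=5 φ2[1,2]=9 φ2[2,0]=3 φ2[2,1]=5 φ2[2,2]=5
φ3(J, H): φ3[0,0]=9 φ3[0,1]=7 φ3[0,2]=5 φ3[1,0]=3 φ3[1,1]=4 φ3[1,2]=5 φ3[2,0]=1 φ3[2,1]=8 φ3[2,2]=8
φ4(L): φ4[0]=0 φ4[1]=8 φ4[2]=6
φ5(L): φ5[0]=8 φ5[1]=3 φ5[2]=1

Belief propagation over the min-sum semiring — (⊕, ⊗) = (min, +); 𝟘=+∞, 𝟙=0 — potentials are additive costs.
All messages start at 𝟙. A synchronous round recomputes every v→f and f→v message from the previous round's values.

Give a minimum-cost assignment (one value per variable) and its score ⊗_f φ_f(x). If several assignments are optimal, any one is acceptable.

assignment: (L=2, N=0, Q=0, J=2, H=0); score = 18

init: all messages = 𝟙 over 3 values
r1 m[φ0→L] = [1, 1, 2]
r1 m[φ0→Q] = [1, 4, 1]
r1 m[φ1→Q] = [3, 0, 5]
r1 m[φ1→J] = [0, 2, 2]
r1 m[φ2→N] = [5, 5, 3]
r1 m[φ2→J] = [3, 5, 5]
r1 m[φ3→J] = [5, 3, 1]
r1 m[φ3→H] = [1, 4, 5]
r1 m[φ4→L] = [0, 8, 6]
r1 m[φ5→L] = [8, 3, 1]
r1 m[L→φ0] = [0, 0, 0]
r1 m[L→φ4] = [0, 0, 0]
r1 m[L→φ5] = [0, 0, 0]
r1 m[N→φ2] = [0, 0, 0]
r1 m[Q→φ0] = [0, 0, 0]
r1 m[Q→φ1] = [0, 0, 0]
r1 m[J→φ1] = [0, 0, 0]
r1 m[J→φ2] = [0, 0, 0]
r1 m[J→φ3] = [0, 0, 0]
r1 m[H→φ3] = [0, 0, 0]
r2 m[φ0→L] = [1, 1, 2]
r2 m[φ0→Q] = [1, 4, 1]
r2 m[φ1→Q] = [3, 0, 5]
r2 m[φ1→J] = [0, 2, 2]
r2 m[φ2→N] = [5, 5, 3]
r2 m[φ2→J] = [3, 5, 5]
r2 m[φ3→J] = [5, 3, 1]
r2 m[φ3→H] = [1, 4, 5]
r2 m[φ4→L] = [0, 8, 6]
r2 m[φ5→L] = [8, 3, 1]
r2 m[L→φ0] = [8, 11, 7]
r2 m[L→φ4] = [9, 4, 3]
r2 m[L→φ5] = [1, 9, 8]
r2 m[N→φ2] = [0, 0, 0]
r2 m[Q→φ0] = [3, 0, 5]
r2 m[Q→φ1] = [1, 4, 1]
r2 m[J→φ1] = [8, 8, 6]
r2 m[J→φ2] = [5, 5, 3]
r2 m[J→φ3] = [3, 7, 7]
r2 m[H→φ3] = [0, 0, 0]
r3 m[φ0→L] = [6, 4, 5]
r3 m[φ0→Q] = [9, 12, 9]
r3 m[φ1→Q] = [9, 8, 11]
r3 m[φ1→J] = [4, 6, 4]
r3 m[φ2→N] = [8, 10, 8]
r3 m[φ2→J] = [3, 5, 5]
r3 m[φ3→J] = [5, 3, 1]
r3 m[φ3→H] = [8, 10, 8]
r3 m[φ4→L] = [0, 8, 6]
r3 m[φ5→L] = [8, 3, 1]
r3 m[L→φ0] = [8, 11, 7]
r3 m[L→φ4] = [9, 4, 3]
r3 m[L→φ5] = [1, 9, 8]
r3 m[N→φ2] = [0, 0, 0]
r3 m[Q→φ0] = [3, 0, 5]
r3 m[Q→φ1] = [1, 4, 1]
r3 m[J→φ1] = [8, 8, 6]
r3 m[J→φ2] = [5, 5, 3]
r3 m[J→φ3] = [3, 7, 7]
r3 m[H→φ3] = [0, 0, 0]
r4 m[φ0→L] = [6, 4, 5]
r4 m[φ0→Q] = [9, 12, 9]
r4 m[φ1→Q] = [9, 8, 11]
r4 m[φ1→J] = [4, 6, 4]
r4 m[φ2→N] = [8, 10, 8]
r4 m[φ2→J] = [3, 5, 5]
r4 m[φ3→J] = [5, 3, 1]
r4 m[φ3→H] = [8, 10, 8]
r4 m[φ4→L] = [0, 8, 6]
r4 m[φ5→L] = [8, 3, 1]
r4 m[L→φ0] = [8, 11, 7]
r4 m[L→φ4] = [14, 7, 6]
r4 m[L→φ5] = [6, 12, 11]
r4 m[N→φ2] = [0, 0, 0]
r4 m[Q→φ0] = [9, 8, 11]
r4 m[Q→φ1] = [9, 12, 9]
r4 m[J→φ1] = [8, 8, 6]
r4 m[J→φ2] = [9, 9, 5]
r4 m[J→φ3] = [7, 11, 9]
r4 m[H→φ3] = [0, 0, 0]
r5 m[φ0→L] = [12, 10, 11]
r5 m[φ0→Q] = [9, 12, 9]
r5 m[φ1→Q] = [9, 8, 11]
r5 m[φ1→J] = [12, 14, 12]
r5 m[φ2→N] = [10, 14, 10]
r5 m[φ2→J] = [3, 5, 5]
r5 m[φ3→J] = [5, 3, 1]
r5 m[φ3→H] = [10, 14, 12]
r5 m[φ4→L] = [0, 8, 6]
r5 m[φ5→L] = [8, 3, 1]
r5 m[L→φ0] = [8, 11, 7]
r5 m[L→φ4] = [14, 7, 6]
r5 m[L→φ5] = [6, 12, 11]
r5 m[N→φ2] = [0, 0, 0]
r5 m[Q→φ0] = [9, 8, 11]
r5 m[Q→φ1] = [9, 12, 9]
r5 m[J→φ1] = [8, 8, 6]
r5 m[J→φ2] = [9, 9, 5]
r5 m[J→φ3] = [7, 11, 9]
r5 m[H→φ3] = [0, 0, 0]
r6 m[φ0→L] = [12, 10, 11]
r6 m[φ0→Q] = [9, 12, 9]
r6 m[φ1→Q] = [9, 8, 11]
r6 m[φ1→J] = [12, 14, 12]
r6 m[φ2→N] = [10, 14, 10]
r6 m[φ2→J] = [3, 5, 5]
r6 m[φ3→J] = [5, 3, 1]
r6 m[φ3→H] = [10, 14, 12]
r6 m[φ4→L] = [0, 8, 6]
r6 m[φ5→L] = [8, 3, 1]
r6 m[L→φ0] = [8, 11, 7]
r6 m[L→φ4] = [20, 13, 12]
r6 m[L→φ5] = [12, 18, 17]
r6 m[N→φ2] = [0, 0, 0]
r6 m[Q→φ0] = [9, 8, 11]
r6 m[Q→φ1] = [9, 12, 9]
r6 m[J→φ1] = [8, 8, 6]
r6 m[J→φ2] = [17, 17, 13]
r6 m[J→φ3] = [15, 19, 17]
r6 m[H→φ3] = [0, 0, 0]
r7 m[φ0→L] = [12, 10, 11]
r7 m[φ0→Q] = [9, 12, 9]
r7 m[φ1→Q] = [9, 8, 11]
r7 m[φ1→J] = [12, 14, 12]
r7 m[φ2→N] = [18, 22, 18]
r7 m[φ2→J] = [3, 5, 5]
r7 m[φ3→J] = [5, 3, 1]
r7 m[φ3→H] = [18, 22, 20]
r7 m[φ4→L] = [0, 8, 6]
r7 m[φ5→L] = [8, 3, 1]
r7 m[L→φ0] = [8, 11, 7]
r7 m[L→φ4] = [20, 13, 12]
r7 m[L→φ5] = [12, 18, 17]
r7 m[N→φ2] = [0, 0, 0]
r7 m[Q→φ0] = [9, 8, 11]
r7 m[Q→φ1] = [9, 12, 9]
r7 m[J→φ1] = [8, 8, 6]
r7 m[J→φ2] = [17, 17, 13]
r7 m[J→φ3] = [15, 19, 17]
r7 m[H→φ3] = [0, 0, 0]
r8 m[φ0→L] = [12, 10, 11]
r8 m[φ0→Q] = [9, 12, 9]
r8 m[φ1→Q] = [9, 8, 11]
r8 m[φ1→J] = [12, 14, 12]
r8 m[φ2→N] = [18, 22, 18]
r8 m[φ2→J] = [3, 5, 5]
r8 m[φ3→J] = [5, 3, 1]
r8 m[φ3→H] = [18, 22, 20]
r8 m[φ4→L] = [0, 8, 6]
r8 m[φ5→L] = [8, 3, 1]
r8 m[L→φ0] = [8, 11, 7]
r8 m[L→φ4] = [20, 13, 12]
r8 m[L→φ5] = [12, 18, 17]
r8 m[N→φ2] = [0, 0, 0]
r8 m[Q→φ0] = [9, 8, 11]
r8 m[Q→φ1] = [9, 12, 9]
r8 m[J→φ1] = [8, 8, 6]
r8 m[J→φ2] = [17, 17, 13]
r8 m[J→φ3] = [15, 19, 17]
r8 m[H→φ3] = [0, 0, 0]
fixed point reached at round 8
traceback from L: (L=2, N=0, Q=0, J=2, H=0), score=18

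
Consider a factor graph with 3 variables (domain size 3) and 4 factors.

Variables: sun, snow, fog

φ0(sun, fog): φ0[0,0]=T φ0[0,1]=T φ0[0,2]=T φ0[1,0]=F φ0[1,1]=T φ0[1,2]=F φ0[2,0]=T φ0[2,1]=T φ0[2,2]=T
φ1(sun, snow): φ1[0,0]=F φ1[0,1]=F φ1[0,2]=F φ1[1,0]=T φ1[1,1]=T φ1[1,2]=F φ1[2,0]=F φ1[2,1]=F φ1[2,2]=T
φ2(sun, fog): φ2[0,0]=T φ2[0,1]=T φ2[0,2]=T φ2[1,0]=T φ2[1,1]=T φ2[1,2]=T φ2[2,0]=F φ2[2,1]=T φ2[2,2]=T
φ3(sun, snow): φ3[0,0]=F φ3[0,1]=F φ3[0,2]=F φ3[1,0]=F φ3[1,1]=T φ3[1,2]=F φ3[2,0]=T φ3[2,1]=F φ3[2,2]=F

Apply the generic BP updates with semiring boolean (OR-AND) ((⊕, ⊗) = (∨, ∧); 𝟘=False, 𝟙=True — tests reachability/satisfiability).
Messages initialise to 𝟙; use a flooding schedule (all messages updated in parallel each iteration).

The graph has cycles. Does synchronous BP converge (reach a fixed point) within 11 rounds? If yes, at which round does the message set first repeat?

init: all messages = 𝟙 over 3 values
r1 m[φ0→sun] = [T, T, T]
r1 m[φ0→fog] = [T, T, T]
r1 m[φ1→sun] = [F, T, T]
r1 m[φ1→snow] = [T, T, T]
r1 m[φ2→sun] = [T, T, T]
r1 m[φ2→fog] = [T, T, T]
r1 m[φ3→sun] = [F, T, T]
r1 m[φ3→snow] = [T, T, F]
r1 m[sun→φ0] = [T, T, T]
r1 m[sun→φ1] = [T, T, T]
r1 m[sun→φ2] = [T, T, T]
r1 m[sun→φ3] = [T, T, T]
r1 m[snow→φ1] = [T, T, T]
r1 m[snow→φ3] = [T, T, T]
r1 m[fog→φ0] = [T, T, T]
r1 m[fog→φ2] = [T, T, T]
r2 m[φ0→sun] = [T, T, T]
r2 m[φ0→fog] = [T, T, T]
r2 m[φ1→sun] = [F, T, T]
r2 m[φ1→snow] = [T, T, T]
r2 m[φ2→sun] = [T, T, T]
r2 m[φ2→fog] = [T, T, T]
r2 m[φ3→sun] = [F, T, T]
r2 m[φ3→snow] = [T, T, F]
r2 m[sun→φ0] = [F, T, T]
r2 m[sun→φ1] = [F, T, T]
r2 m[sun→φ2] = [F, T, T]
r2 m[sun→φ3] = [F, T, T]
r2 m[snow→φ1] = [T, T, F]
r2 m[snow→φ3] = [T, T, T]
r2 m[fog→φ0] = [T, T, T]
r2 m[fog→φ2] = [T, T, T]
r3 m[φ0→sun] = [T, T, T]
r3 m[φ0→fog] = [T, T, T]
r3 m[φ1→sun] = [F, T, F]
r3 m[φ1→snow] = [T, T, T]
r3 m[φ2→sun] = [T, T, T]
r3 m[φ2→fog] = [T, T, T]
r3 m[φ3→sun] = [F, T, T]
r3 m[φ3→snow] = [T, T, F]
r3 m[sun→φ0] = [F, T, T]
r3 m[sun→φ1] = [F, T, T]
r3 m[sun→φ2] = [F, T, T]
r3 m[sun→φ3] = [F, T, T]
r3 m[snow→φ1] = [T, T, F]
r3 m[snow→φ3] = [T, T, T]
r3 m[fog→φ0] = [T, T, T]
r3 m[fog→φ2] = [T, T, T]
r4 m[φ0→sun] = [T, T, T]
r4 m[φ0→fog] = [T, T, T]
r4 m[φ1→sun] = [F, T, F]
r4 m[φ1→snow] = [T, T, T]
r4 m[φ2→sun] = [T, T, T]
r4 m[φ2→fog] = [T, T, T]
r4 m[φ3→sun] = [F, T, T]
r4 m[φ3→snow] = [T, T, F]
r4 m[sun→φ0] = [F, T, F]
r4 m[sun→φ1] = [F, T, T]
r4 m[sun→φ2] = [F, T, F]
r4 m[sun→φ3] = [F, T, F]
r4 m[snow→φ1] = [T, T, F]
r4 m[snow→φ3] = [T, T, T]
r4 m[fog→φ0] = [T, T, T]
r4 m[fog→φ2] = [T, T, T]
r5 m[φ0→sun] = [T, T, T]
r5 m[φ0→fog] = [F, T, F]
r5 m[φ1→sun] = [F, T, F]
r5 m[φ1→snow] = [T, T, T]
r5 m[φ2→sun] = [T, T, T]
r5 m[φ2→fog] = [T, T, T]
r5 m[φ3→sun] = [F, T, T]
r5 m[φ3→snow] = [F, T, F]
r5 m[sun→φ0] = [F, T, F]
r5 m[sun→φ1] = [F, T, T]
r5 m[sun→φ2] = [F, T, F]
r5 m[sun→φ3] = [F, T, F]
r5 m[snow→φ1] = [T, T, F]
r5 m[snow→φ3] = [T, T, T]
r5 m[fog→φ0] = [T, T, T]
r5 m[fog→φ2] = [T, T, T]
r6 m[φ0→sun] = [T, T, T]
r6 m[φ0→fog] = [F, T, F]
r6 m[φ1→sun] = [F, T, F]
r6 m[φ1→snow] = [T, T, T]
r6 m[φ2→sun] = [T, T, T]
r6 m[φ2→fog] = [T, T, T]
r6 m[φ3→sun] = [F, T, T]
r6 m[φ3→snow] = [F, T, F]
r6 m[sun→φ0] = [F, T, F]
r6 m[sun→φ1] = [F, T, T]
r6 m[sun→φ2] = [F, T, F]
r6 m[sun→φ3] = [F, T, F]
r6 m[snow→φ1] = [F, T, F]
r6 m[snow→φ3] = [T, T, T]
r6 m[fog→φ0] = [T, T, T]
r6 m[fog→φ2] = [F, T, F]
r7 m[φ0→sun] = [T, T, T]
r7 m[φ0→fog] = [F, T, F]
r7 m[φ1→sun] = [F, T, F]
r7 m[φ1→snow] = [T, T, T]
r7 m[φ2→sun] = [T, T, T]
r7 m[φ2→fog] = [T, T, T]
r7 m[φ3→sun] = [F, T, T]
r7 m[φ3→snow] = [F, T, F]
r7 m[sun→φ0] = [F, T, F]
r7 m[sun→φ1] = [F, T, T]
r7 m[sun→φ2] = [F, T, F]
r7 m[sun→φ3] = [F, T, F]
r7 m[snow→φ1] = [F, T, F]
r7 m[snow→φ3] = [T, T, T]
r7 m[fog→φ0] = [T, T, T]
r7 m[fog→φ2] = [F, T, F]
fixed point reached at round 7
messages reach a fixed point at round 7

CONVERGED at round 7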